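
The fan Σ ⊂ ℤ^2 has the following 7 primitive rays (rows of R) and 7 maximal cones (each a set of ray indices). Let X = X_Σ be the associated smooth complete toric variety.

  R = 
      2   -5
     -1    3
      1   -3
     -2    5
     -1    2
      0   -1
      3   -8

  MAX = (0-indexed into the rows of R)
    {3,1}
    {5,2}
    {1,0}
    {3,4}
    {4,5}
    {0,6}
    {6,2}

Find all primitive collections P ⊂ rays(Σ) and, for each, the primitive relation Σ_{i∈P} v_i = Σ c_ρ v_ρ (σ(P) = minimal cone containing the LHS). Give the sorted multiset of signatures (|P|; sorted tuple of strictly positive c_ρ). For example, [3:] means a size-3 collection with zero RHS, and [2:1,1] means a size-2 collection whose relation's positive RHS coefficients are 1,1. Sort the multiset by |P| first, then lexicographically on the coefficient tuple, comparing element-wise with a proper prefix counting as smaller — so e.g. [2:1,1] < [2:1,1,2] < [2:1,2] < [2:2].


|primitive collections| = 14. Relations:

  P={0,3}:  v_{0} + v_{3} = 0  so sig = [2:]
  P={1,2}:  v_{1} + v_{2} = 0  so sig = [2:]
  P={0,2}:  v_{0} + v_{2} = v_{6}  so sig = [2:1]
  P={0,4}:  v_{0} + v_{4} = v_{2}  so sig = [2:1]
  P={1,4}:  v_{1} + v_{4} = v_{3}  so sig = [2:1]
  P={1,5}:  v_{1} + v_{5} = v_{4}  so sig = [2:1]
  P={1,6}:  v_{1} + v_{6} = v_{0}  so sig = [2:1]
  P={2,3}:  v_{2} + v_{3} = v_{4}  so sig = [2:1]
  P={2,4}:  v_{2} + v_{4} = v_{5}  so sig = [2:1]
  P={3,6}:  v_{3} + v_{6} = v_{2}  so sig = [2:1]
  P={0,5}:  v_{0} + v_{5} = 2·v_{2}  so sig = [2:2]
  P={3,5}:  v_{3} + v_{5} = 2·v_{4}  so sig = [2:2]
  P={4,6}:  v_{4} + v_{6} = 2·v_{2}  so sig = [2:2]
  P={5,6}:  v_{5} + v_{6} = 3·v_{2}  so sig = [2:3]

Hence PRS(X_Σ) =
    [2:]
    [2:]
    [2:1]
    [2:1]
    [2:1]
    [2:1]
    [2:1]
    [2:1]
    [2:1]
    [2:1]
    [2:2]
    [2:2]
    [2:2]
    [2:3]


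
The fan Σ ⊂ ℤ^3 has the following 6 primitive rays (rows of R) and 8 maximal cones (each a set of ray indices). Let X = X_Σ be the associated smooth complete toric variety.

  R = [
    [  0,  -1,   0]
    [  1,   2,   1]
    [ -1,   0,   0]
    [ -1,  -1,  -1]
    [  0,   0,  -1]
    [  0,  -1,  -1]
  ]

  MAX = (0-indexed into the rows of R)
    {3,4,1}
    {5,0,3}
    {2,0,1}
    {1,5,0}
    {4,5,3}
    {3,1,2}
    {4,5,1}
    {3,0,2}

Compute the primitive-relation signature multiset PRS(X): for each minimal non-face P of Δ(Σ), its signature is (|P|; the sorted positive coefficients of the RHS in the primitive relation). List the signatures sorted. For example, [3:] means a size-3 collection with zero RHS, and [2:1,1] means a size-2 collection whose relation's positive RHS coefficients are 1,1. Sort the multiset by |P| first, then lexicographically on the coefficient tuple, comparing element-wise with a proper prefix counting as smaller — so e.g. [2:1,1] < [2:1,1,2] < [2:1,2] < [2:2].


The 5 primitive collections of Σ (r=6, n=3):

  P = {0,4}:  v_{0} + v_{4} = v_{5} ; sig = [2:1]
  P = {2,5}:  v_{2} + v_{5} = v_{3} ; sig = [2:1]
  P = {2,4}:  v_{2} + v_{4} = v_{1} + 2·v_{3} ; sig = [2:1,2]
  P = {0,1,3}:  v_{0} + v_{1} + v_{3} = 0 ; sig = [3:]
  P = {1,3,5}:  v_{1} + v_{3} + v_{5} = v_{4} ; sig = [3:1]

Signatures (|P|; sorted positive RHS coefficients), sorted:
    [2:1]
    [2:1]
    [2:1,2]
    [3:]
    [3:1]


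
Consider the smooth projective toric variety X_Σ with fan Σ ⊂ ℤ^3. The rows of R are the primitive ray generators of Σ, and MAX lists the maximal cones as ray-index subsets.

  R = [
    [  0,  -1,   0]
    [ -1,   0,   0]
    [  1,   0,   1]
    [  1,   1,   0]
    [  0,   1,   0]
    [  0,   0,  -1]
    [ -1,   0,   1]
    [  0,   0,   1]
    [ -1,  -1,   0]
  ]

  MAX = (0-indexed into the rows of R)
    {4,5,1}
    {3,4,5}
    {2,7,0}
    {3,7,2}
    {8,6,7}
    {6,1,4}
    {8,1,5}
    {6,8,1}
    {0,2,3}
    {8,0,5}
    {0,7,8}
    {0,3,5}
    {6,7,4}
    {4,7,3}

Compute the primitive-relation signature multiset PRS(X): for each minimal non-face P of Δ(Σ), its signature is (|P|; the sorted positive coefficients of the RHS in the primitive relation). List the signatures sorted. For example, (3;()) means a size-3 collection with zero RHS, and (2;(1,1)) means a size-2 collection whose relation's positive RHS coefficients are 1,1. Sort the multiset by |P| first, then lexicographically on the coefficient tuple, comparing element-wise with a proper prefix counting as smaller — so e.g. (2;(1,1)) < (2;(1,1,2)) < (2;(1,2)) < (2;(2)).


|primitive collections| = 16. Relations:

  {0,4}:  v_{0} + v_{4} = 0  ⇒ sig = (2;())
  {3,8}:  v_{3} + v_{8} = 0  ⇒ sig = (2;())
  {5,7}:  v_{5} + v_{7} = 0  ⇒ sig = (2;())
  {0,1}:  v_{0} + v_{1} = v_{8}  ⇒ sig = (2;(1))
  {1,2}:  v_{1} + v_{2} = v_{7}  ⇒ sig = (2;(1))
  {1,3}:  v_{1} + v_{3} = v_{4}  ⇒ sig = (2;(1))
  {1,7}:  v_{1} + v_{7} = v_{6}  ⇒ sig = (2;(1))
  {4,8}:  v_{4} + v_{8} = v_{1}  ⇒ sig = (2;(1))
  {5,6}:  v_{5} + v_{6} = v_{1}  ⇒ sig = (2;(1))
  {0,6}:  v_{0} + v_{6} = v_{7} + v_{8}  ⇒ sig = (2;(1,1))
  {2,4}:  v_{2} + v_{4} = v_{3} + v_{7}  ⇒ sig = (2;(1,1))
  {2,5}:  v_{2} + v_{5} = v_{0} + v_{3}  ⇒ sig = (2;(1,1))
  {2,8}:  v_{2} + v_{8} = v_{0} + v_{7}  ⇒ sig = (2;(1,1))
  {3,6}:  v_{3} + v_{6} = v_{4} + v_{7}  ⇒ sig = (2;(1,1))
  {2,6}:  v_{2} + v_{6} = 2·v_{7}  ⇒ sig = (2;(2))
  {0,3,7}:  v_{0} + v_{3} + v_{7} = v_{2}  ⇒ sig = (3;(1))

so the primitive-relation signature multiset is
[(2;()), (2;()), (2;()), (2;(1)), (2;(1)), (2;(1)), (2;(1)), (2;(1)), (2;(1)), (2;(1,1)), (2;(1,1)), (2;(1,1)), (2;(1,1)), (2;(1,1)), (2;(2)), (3;(1))]


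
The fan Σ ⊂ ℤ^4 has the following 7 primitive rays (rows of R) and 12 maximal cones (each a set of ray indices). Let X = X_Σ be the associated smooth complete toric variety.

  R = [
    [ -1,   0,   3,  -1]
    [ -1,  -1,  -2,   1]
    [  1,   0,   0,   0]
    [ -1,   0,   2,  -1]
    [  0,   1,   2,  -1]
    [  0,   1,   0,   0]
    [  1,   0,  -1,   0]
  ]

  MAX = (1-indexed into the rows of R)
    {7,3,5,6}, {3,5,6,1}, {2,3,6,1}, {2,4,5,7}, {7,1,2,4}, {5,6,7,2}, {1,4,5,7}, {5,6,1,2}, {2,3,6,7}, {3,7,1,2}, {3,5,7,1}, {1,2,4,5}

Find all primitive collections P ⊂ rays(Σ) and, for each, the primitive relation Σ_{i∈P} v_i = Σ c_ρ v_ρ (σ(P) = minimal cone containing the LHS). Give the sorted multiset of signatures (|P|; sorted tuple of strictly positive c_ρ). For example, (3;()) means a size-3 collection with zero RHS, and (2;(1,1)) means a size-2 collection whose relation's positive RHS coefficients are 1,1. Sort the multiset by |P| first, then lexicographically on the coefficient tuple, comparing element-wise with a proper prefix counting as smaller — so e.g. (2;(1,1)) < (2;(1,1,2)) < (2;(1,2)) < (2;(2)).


Σ has 5 primitive collections:

  P={3,4}:  v_{3} + v_{4} = v_{1} + v_{7}  ⇒ sig = (2;(1,1))
  P={4,6}:  v_{4} + v_{6} = v_{2} + 2·v_{5}  ⇒ sig = (2;(1,2))
  P={2,3,5}:  v_{2} + v_{3} + v_{5} = 0  ⇒ sig = (3;())
  P={1,6,7}:  v_{1} + v_{6} + v_{7} = v_{5}  ⇒ sig = (3;(1))
  P={1,2,5,7}:  v_{1} + v_{2} + v_{5} + v_{7} = v_{4}  ⇒ sig = (4;(1))

Hence PRS(X_Σ) =
[(2;(1,1)), (2;(1,2)), (3;()), (3;(1)), (4;(1))]


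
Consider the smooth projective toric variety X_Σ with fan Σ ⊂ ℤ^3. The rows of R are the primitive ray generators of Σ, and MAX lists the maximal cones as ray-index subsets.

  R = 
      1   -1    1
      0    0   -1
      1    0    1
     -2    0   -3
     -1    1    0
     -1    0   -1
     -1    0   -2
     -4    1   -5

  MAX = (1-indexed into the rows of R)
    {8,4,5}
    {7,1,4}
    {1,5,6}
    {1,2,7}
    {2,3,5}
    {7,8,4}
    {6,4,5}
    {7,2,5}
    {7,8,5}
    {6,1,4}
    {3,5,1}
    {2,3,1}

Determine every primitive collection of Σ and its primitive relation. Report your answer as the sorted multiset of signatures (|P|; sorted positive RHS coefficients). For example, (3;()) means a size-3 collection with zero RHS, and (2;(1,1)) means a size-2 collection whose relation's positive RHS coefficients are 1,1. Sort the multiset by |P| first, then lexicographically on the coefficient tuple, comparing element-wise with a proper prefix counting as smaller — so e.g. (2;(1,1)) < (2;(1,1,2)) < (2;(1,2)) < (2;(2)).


Δ(Σ) — 8 vertices, 14 min non-faces:

  P = {3,6}:  v_{3} + v_{6} = 0  →  sig = (2;())
  P = {2,6}:  v_{2} + v_{6} = v_{7}  →  sig = (2;(1))
  P = {3,4}:  v_{3} + v_{4} = v_{7}  →  sig = (2;(1))
  P = {3,7}:  v_{3} + v_{7} = v_{2}  →  sig = (2;(1))
  P = {6,7}:  v_{6} + v_{7} = v_{4}  →  sig = (2;(1))
  P = {1,8}:  v_{1} + v_{8} = v_{4} + v_{6}  →  sig = (2;(1,1))
  P = {3,8}:  v_{3} + v_{8} = v_{5} + 2·v_{7}  →  sig = (2;(1,2))
  P = {6,8}:  v_{6} + v_{8} = 2·v_{4} + v_{5}  →  sig = (2;(1,2))
  P = {2,8}:  v_{2} + v_{8} = v_{5} + 3·v_{7}  →  sig = (2;(1,3))
  P = {2,4}:  v_{2} + v_{4} = 2·v_{7}  →  sig = (2;(2))
  P = {1,2,5}:  v_{1} + v_{2} + v_{5} = 0  →  sig = (3;())
  P = {1,5,7}:  v_{1} + v_{5} + v_{7} = v_{6}  →  sig = (3;(1))
  P = {4,5,7}:  v_{4} + v_{5} + v_{7} = v_{8}  →  sig = (3;(1))
  P = {1,4,5}:  v_{1} + v_{4} + v_{5} = 2·v_{6}  →  sig = (3;(2))

Hence PRS(X_Σ) =
{ (2;()),  (2;(1)) ×4,  (2;(1,1)),  (2;(1,2)) ×2,  (2;(1,3)),  (2;(2)),  (3;()),  (3;(1)) ×2,  (3;(2)) }


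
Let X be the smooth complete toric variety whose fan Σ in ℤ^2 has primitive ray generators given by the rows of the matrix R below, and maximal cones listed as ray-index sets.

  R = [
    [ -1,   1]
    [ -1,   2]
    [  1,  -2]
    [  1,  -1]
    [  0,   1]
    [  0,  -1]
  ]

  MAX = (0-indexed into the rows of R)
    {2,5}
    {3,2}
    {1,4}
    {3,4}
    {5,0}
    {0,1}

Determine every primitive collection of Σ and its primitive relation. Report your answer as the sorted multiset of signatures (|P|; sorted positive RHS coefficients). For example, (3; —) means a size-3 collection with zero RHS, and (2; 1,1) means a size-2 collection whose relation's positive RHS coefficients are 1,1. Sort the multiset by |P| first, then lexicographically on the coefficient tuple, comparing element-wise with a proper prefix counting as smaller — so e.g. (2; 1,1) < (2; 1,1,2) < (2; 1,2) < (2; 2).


9 minimal non-faces of Δ(Σ) (on 6 rays):

  {0,3}:  v_{0} + v_{3} = 0  so sig = (2; —)
  {1,2}:  v_{1} + v_{2} = 0  so sig = (2; —)
  {4,5}:  v_{4} + v_{5} = 0  so sig = (2; —)
  {0,2}:  v_{0} + v_{2} = v_{5}  so sig = (2; 1)
  {0,4}:  v_{0} + v_{4} = v_{1}  so sig = (2; 1)
  {1,3}:  v_{1} + v_{3} = v_{4}  so sig = (2; 1)
  {1,5}:  v_{1} + v_{5} = v_{0}  so sig = (2; 1)
  {2,4}:  v_{2} + v_{4} = v_{3}  so sig = (2; 1)
  {3,5}:  v_{3} + v_{5} = v_{2}  so sig = (2; 1)

Signatures (|P|; sorted positive RHS coefficients), sorted:
[(2; —), (2; —), (2; —), (2; 1), (2; 1), (2; 1), (2; 1), (2; 1), (2; 1)]


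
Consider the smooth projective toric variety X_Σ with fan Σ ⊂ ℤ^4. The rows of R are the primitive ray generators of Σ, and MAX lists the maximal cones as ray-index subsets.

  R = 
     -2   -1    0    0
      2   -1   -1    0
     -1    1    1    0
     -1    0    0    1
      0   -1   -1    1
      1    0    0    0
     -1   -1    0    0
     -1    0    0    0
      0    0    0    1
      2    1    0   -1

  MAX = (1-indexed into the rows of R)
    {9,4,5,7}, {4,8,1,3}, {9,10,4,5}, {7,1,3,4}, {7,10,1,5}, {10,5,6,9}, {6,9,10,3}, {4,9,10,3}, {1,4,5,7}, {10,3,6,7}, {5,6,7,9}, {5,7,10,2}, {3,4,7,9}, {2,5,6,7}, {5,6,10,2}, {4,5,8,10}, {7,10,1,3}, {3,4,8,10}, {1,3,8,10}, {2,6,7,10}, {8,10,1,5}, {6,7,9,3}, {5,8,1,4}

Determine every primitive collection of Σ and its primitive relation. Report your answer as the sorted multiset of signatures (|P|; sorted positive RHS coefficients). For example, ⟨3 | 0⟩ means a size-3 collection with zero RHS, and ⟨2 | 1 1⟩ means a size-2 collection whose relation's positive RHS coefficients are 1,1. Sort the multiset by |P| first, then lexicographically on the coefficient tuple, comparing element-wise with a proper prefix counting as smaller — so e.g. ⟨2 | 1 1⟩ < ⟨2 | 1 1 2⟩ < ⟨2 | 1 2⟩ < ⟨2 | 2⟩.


Σ has 16 primitive collections:

  P={6,8}:  v_{6} + v_{8} = 0  so sig = ⟨2 | 0⟩
  P={1,6}:  v_{1} + v_{6} = v_{7}  so sig = ⟨2 | 1⟩
  P={2,3}:  v_{2} + v_{3} = v_{6}  so sig = ⟨2 | 1⟩
  P={3,5}:  v_{3} + v_{5} = v_{4}  so sig = ⟨2 | 1⟩
  P={4,6}:  v_{4} + v_{6} = v_{9}  so sig = ⟨2 | 1⟩
  P={7,8}:  v_{7} + v_{8} = v_{1}  so sig = ⟨2 | 1⟩
  P={8,9}:  v_{8} + v_{9} = v_{4}  so sig = ⟨2 | 1⟩
  P={1,9}:  v_{1} + v_{9} = v_{4} + v_{7}  so sig = ⟨2 | 1 1⟩
  P={2,4}:  v_{2} + v_{4} = v_{5} + v_{6}  so sig = ⟨2 | 1 1⟩
  P={2,8}:  v_{2} + v_{8} = v_{5} + v_{7} + v_{10}  so sig = ⟨2 | 1 1 1⟩
  P={1,2}:  v_{1} + v_{2} = v_{5} + 2·v_{7} + v_{10}  so sig = ⟨2 | 1 1 2⟩
  P={2,9}:  v_{2} + v_{9} = v_{5} + 2·v_{6}  so sig = ⟨2 | 1 2⟩
  P={4,7,10}:  v_{4} + v_{7} + v_{10} = 0  so sig = ⟨3 | 0⟩
  P={1,4,10}:  v_{1} + v_{4} + v_{10} = v_{8}  so sig = ⟨3 | 1⟩
  P={7,9,10}:  v_{7} + v_{9} + v_{10} = v_{6}  so sig = ⟨3 | 1⟩
  P={5,6,7,10}:  v_{5} + v_{6} + v_{7} + v_{10} = v_{2}  so sig = ⟨4 | 1⟩

so the primitive-relation signature multiset is
    |P|=2: 12 collections, coeffs (), (1), (1), (1), (1), (1), (1), (1,1), (1,1), (1,1,1), (1,1,2), (1,2)
    |P|=3: 3 collections, coeffs (), (1), (1)
    |P|=4: 1 collection, coeffs (1)


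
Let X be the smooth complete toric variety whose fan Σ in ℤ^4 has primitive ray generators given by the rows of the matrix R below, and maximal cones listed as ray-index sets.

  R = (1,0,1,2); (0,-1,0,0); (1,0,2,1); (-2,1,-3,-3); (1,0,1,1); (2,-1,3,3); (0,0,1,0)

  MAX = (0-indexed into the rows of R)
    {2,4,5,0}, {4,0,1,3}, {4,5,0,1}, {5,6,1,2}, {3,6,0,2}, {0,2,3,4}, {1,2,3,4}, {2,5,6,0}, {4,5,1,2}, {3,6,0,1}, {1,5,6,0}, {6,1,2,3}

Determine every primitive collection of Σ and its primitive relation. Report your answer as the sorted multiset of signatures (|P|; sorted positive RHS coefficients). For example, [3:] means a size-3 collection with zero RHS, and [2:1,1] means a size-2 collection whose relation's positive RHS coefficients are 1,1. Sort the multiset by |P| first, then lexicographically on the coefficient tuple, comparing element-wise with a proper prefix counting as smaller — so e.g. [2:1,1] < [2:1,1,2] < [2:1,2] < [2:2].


The 3 primitive collections of Σ (r=7, n=4):

  P = {3,5}:  v_{3} + v_{5} = 0  ⇒ sig = [2:]
  P = {4,6}:  v_{4} + v_{6} = v_{2}  ⇒ sig = [2:1]
  P = {0,1,2}:  v_{0} + v_{1} + v_{2} = v_{5}  ⇒ sig = [3:1]

so the primitive-relation signature multiset is
    |P|=2: 2 collections, coeffs (), (1)
    |P|=3: 1 collection, coeffs (1)


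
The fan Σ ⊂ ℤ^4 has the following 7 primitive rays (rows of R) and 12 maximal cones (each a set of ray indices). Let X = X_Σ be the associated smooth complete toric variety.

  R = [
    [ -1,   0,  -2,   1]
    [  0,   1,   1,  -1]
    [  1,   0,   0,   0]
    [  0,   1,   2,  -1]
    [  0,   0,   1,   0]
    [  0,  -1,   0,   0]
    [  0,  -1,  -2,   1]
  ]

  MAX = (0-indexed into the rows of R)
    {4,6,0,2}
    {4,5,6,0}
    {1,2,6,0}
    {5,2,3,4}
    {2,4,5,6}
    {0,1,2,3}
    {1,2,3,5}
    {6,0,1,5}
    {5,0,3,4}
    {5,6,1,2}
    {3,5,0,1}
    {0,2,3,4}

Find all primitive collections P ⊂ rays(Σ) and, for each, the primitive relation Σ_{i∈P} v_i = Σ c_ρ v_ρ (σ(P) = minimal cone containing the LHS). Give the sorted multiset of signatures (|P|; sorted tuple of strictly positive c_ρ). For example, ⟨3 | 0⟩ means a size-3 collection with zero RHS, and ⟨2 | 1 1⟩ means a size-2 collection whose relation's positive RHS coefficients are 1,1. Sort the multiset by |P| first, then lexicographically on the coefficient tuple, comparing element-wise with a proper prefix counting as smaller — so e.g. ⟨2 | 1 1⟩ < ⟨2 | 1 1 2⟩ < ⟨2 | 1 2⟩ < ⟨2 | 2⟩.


3 minimal non-faces of Δ(Σ) (on 7 rays):

  {3,6}:  v_{3} + v_{6} = 0  ⇒ sig = ⟨2 | 0⟩
  {1,4}:  v_{1} + v_{4} = v_{3}  ⇒ sig = ⟨2 | 1⟩
  {0,2,5}:  v_{0} + v_{2} + v_{5} = v_{6}  ⇒ sig = ⟨3 | 1⟩

Signatures (|P|; sorted positive RHS coefficients), sorted:
{ ⟨2 | 0⟩,  ⟨2 | 1⟩,  ⟨3 | 1⟩ }


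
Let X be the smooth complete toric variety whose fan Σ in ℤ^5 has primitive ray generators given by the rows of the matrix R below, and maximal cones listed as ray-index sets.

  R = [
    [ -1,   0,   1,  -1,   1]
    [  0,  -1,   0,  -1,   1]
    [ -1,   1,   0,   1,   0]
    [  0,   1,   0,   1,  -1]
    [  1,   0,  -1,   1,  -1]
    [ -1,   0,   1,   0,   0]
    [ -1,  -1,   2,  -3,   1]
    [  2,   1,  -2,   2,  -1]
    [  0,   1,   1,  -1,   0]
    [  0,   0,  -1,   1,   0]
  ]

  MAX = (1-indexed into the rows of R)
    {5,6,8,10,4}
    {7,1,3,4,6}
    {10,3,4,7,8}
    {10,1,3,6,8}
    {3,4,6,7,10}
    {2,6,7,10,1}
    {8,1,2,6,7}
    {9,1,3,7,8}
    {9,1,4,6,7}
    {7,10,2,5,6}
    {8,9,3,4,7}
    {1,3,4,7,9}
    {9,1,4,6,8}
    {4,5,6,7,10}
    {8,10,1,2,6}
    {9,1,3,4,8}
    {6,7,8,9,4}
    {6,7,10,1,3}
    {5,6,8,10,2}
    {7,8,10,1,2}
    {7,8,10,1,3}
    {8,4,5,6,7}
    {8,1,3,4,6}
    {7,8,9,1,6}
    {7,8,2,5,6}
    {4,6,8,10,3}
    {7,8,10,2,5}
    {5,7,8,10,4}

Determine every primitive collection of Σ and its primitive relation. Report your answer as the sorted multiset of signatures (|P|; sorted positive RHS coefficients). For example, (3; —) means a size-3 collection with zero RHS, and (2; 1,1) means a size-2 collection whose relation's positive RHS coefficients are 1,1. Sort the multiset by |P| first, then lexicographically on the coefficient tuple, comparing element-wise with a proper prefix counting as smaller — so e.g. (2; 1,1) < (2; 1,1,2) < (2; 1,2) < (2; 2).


Σ has 12 primitive collections:

  P={1,5}:  v_{1} + v_{5} = 0  ⟹  sig = (2; —)
  P={2,4}:  v_{2} + v_{4} = 0  ⟹  sig = (2; —)
  P={2,3}:  v_{2} + v_{3} = v_{1} + v_{10}  ⟹  sig = (2; 1,1)
  P={3,5}:  v_{3} + v_{5} = v_{4} + v_{10}  ⟹  sig = (2; 1,1)
  P={2,9}:  v_{2} + v_{9} = v_{1} + v_{7} + v_{8}  ⟹  sig = (2; 1,1,1)
  P={5,9}:  v_{5} + v_{9} = v_{4} + v_{7} + v_{8}  ⟹  sig = (2; 1,1,1)
  P={9,10}:  v_{9} + v_{10} = v_{3} + v_{7} + v_{8}  ⟹  sig = (2; 1,1,1)
  P={1,4,10}:  v_{1} + v_{4} + v_{10} = v_{3}  ⟹  sig = (3; 1)
  P={3,6,9}:  v_{3} + v_{6} + v_{9} = 2·v_{1} + 2·v_{4}  ⟹  sig = (3; 2,2)
  P={6,7,8,10}:  v_{6} + v_{7} + v_{8} + v_{10} = 0  ⟹  sig = (4; —)
  P={1,4,7,8}:  v_{1} + v_{4} + v_{7} + v_{8} = v_{9}  ⟹  sig = (4; 1)
  P={3,6,7,8}:  v_{3} + v_{6} + v_{7} + v_{8} = v_{1} + v_{4}  ⟹  sig = (4; 1,1)

so the primitive-relation signature multiset is
    (2; —)
    (2; —)
    (2; 1,1)
    (2; 1,1)
    (2; 1,1,1)
    (2; 1,1,1)
    (2; 1,1,1)
    (3; 1)
    (3; 2,2)
    (4; —)
    (4; 1)
    (4; 1,1)


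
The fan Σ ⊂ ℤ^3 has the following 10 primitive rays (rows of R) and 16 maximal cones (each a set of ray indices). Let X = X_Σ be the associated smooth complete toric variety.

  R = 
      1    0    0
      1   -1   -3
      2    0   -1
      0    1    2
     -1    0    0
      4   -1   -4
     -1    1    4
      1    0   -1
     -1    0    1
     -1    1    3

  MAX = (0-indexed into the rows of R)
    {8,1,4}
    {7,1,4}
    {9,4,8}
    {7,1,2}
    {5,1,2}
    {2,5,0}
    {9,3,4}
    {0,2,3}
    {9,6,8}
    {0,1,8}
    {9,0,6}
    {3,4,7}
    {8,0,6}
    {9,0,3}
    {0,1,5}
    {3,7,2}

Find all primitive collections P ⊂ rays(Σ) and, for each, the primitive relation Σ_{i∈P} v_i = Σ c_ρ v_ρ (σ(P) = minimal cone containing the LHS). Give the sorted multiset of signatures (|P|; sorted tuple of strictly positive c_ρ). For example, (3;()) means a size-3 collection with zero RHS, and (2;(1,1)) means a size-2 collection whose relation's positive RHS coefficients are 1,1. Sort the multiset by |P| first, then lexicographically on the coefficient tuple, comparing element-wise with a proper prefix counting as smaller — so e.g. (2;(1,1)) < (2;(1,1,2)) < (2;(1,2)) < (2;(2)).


23 minimal non-faces of Δ(Σ) (on 10 rays):

  • {0,4}:  v_{0} + v_{4} = 0  ⇒ sig = (2;())
  • {1,9}:  v_{1} + v_{9} = 0  ⇒ sig = (2;())
  • {7,8}:  v_{7} + v_{8} = 0  ⇒ sig = (2;())
  • {0,7}:  v_{0} + v_{7} = v_{2}  ⇒ sig = (2;(1))
  • {1,3}:  v_{1} + v_{3} = v_{7}  ⇒ sig = (2;(1))
  • {2,4}:  v_{2} + v_{4} = v_{7}  ⇒ sig = (2;(1))
  • {2,8}:  v_{2} + v_{8} = v_{0}  ⇒ sig = (2;(1))
  • {3,8}:  v_{3} + v_{8} = v_{9}  ⇒ sig = (2;(1))
  • {7,9}:  v_{7} + v_{9} = v_{3}  ⇒ sig = (2;(1))
  • {1,6}:  v_{1} + v_{6} = v_{0} + v_{8}  ⇒ sig = (2;(1,1))
  • {2,9}:  v_{2} + v_{9} = v_{0} + v_{3}  ⇒ sig = (2;(1,1))
  • {4,5}:  v_{4} + v_{5} = v_{1} + v_{2}  ⇒ sig = (2;(1,1))
  • {4,6}:  v_{4} + v_{6} = v_{8} + v_{9}  ⇒ sig = (2;(1,1))
  • {5,9}:  v_{5} + v_{9} = v_{0} + v_{2}  ⇒ sig = (2;(1,1))
  • {6,7}:  v_{6} + v_{7} = v_{0} + v_{9}  ⇒ sig = (2;(1,1))
  • {2,6}:  v_{2} + v_{6} = 2·v_{0} + v_{9}  ⇒ sig = (2;(1,2))
  • {3,6}:  v_{3} + v_{6} = v_{0} + 2·v_{9}  ⇒ sig = (2;(1,2))
  • {5,7}:  v_{5} + v_{7} = v_{1} + 2·v_{2}  ⇒ sig = (2;(1,2))
  • {5,8}:  v_{5} + v_{8} = 2·v_{0} + v_{1}  ⇒ sig = (2;(1,2))
  • {3,5}:  v_{3} + v_{5} = 2·v_{2}  ⇒ sig = (2;(2))
  • {5,6}:  v_{5} + v_{6} = 3·v_{0}  ⇒ sig = (2;(3))
  • {0,1,2}:  v_{0} + v_{1} + v_{2} = v_{5}  ⇒ sig = (3;(1))
  • {0,8,9}:  v_{0} + v_{8} + v_{9} = v_{6}  ⇒ sig = (3;(1))

so the primitive-relation signature multiset is
[(2;()), (2;()), (2;()), (2;(1)), (2;(1)), (2;(1)), (2;(1)), (2;(1)), (2;(1)), (2;(1,1)), (2;(1,1)), (2;(1,1)), (2;(1,1)), (2;(1,1)), (2;(1,1)), (2;(1,2)), (2;(1,2)), (2;(1,2)), (2;(1,2)), (2;(2)), (2;(3)), (3;(1)), (3;(1))]


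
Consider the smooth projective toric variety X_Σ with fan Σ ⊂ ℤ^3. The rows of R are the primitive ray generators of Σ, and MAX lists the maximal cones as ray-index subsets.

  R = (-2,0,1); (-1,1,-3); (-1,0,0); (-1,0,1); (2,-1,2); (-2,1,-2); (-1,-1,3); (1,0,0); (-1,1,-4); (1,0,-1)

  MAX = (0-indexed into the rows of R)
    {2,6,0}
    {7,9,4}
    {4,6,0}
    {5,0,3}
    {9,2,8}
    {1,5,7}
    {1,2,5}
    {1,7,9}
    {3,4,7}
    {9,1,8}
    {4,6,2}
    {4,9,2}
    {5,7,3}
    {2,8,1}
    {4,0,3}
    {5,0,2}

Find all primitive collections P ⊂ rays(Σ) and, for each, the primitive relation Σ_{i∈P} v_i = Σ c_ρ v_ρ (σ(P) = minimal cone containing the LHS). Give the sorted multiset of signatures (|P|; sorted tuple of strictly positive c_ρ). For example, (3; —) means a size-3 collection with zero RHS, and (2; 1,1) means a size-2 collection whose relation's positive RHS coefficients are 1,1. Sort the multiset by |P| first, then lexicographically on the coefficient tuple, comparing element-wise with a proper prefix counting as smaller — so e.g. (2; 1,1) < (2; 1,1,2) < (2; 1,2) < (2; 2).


Minimal non-faces — 23 found among 10 rays, 16 max cones:

  {2,7}:  v_{2} + v_{7} = 0  →  sig = (2; —)
  {3,9}:  v_{3} + v_{9} = 0  →  sig = (2; —)
  {4,5}:  v_{4} + v_{5} = 0  →  sig = (2; —)
  {0,7}:  v_{0} + v_{7} = v_{3}  →  sig = (2; 1)
  {0,9}:  v_{0} + v_{9} = v_{2}  →  sig = (2; 1)
  {1,3}:  v_{1} + v_{3} = v_{5}  →  sig = (2; 1)
  {1,4}:  v_{1} + v_{4} = v_{9}  →  sig = (2; 1)
  {2,3}:  v_{2} + v_{3} = v_{0}  →  sig = (2; 1)
  {5,9}:  v_{5} + v_{9} = v_{1}  →  sig = (2; 1)
  {0,1}:  v_{0} + v_{1} = v_{2} + v_{5}  →  sig = (2; 1,1)
  {3,8}:  v_{3} + v_{8} = v_{1} + v_{2}  →  sig = (2; 1,1)
  {5,6}:  v_{5} + v_{6} = v_{0} + v_{2}  →  sig = (2; 1,1)
  {6,7}:  v_{6} + v_{7} = v_{0} + v_{4}  →  sig = (2; 1,1)
  {7,8}:  v_{7} + v_{8} = v_{1} + v_{9}  →  sig = (2; 1,1)
  {0,8}:  v_{0} + v_{8} = v_{1} + 2·v_{2}  →  sig = (2; 1,2)
  {3,6}:  v_{3} + v_{6} = 2·v_{0} + v_{4}  →  sig = (2; 1,2)
  {4,8}:  v_{4} + v_{8} = v_{2} + 2·v_{9}  →  sig = (2; 1,2)
  {5,8}:  v_{5} + v_{8} = 2·v_{1} + v_{2}  →  sig = (2; 1,2)
  {6,9}:  v_{6} + v_{9} = 2·v_{2} + v_{4}  →  sig = (2; 1,2)
  {6,8}:  v_{6} + v_{8} = 3·v_{2} + v_{9}  →  sig = (2; 1,3)
  {1,6}:  v_{1} + v_{6} = 2·v_{2}  →  sig = (2; 2)
  {0,2,4}:  v_{0} + v_{2} + v_{4} = v_{6}  →  sig = (3; 1)
  {1,2,9}:  v_{1} + v_{2} + v_{9} = v_{8}  →  sig = (3; 1)

Sorted signature multiset PRS(X):
    |P|=2: 21 collections, coeffs (), (), (), (1), (1), (1), (1), (1), (1), (1,1), (1,1), (1,1), (1,1), (1,1), (1,2), (1,2), (1,2), (1,2), (1,2), (1,3), (2)
    |P|=3: 2 collections, coeffs (1), (1)


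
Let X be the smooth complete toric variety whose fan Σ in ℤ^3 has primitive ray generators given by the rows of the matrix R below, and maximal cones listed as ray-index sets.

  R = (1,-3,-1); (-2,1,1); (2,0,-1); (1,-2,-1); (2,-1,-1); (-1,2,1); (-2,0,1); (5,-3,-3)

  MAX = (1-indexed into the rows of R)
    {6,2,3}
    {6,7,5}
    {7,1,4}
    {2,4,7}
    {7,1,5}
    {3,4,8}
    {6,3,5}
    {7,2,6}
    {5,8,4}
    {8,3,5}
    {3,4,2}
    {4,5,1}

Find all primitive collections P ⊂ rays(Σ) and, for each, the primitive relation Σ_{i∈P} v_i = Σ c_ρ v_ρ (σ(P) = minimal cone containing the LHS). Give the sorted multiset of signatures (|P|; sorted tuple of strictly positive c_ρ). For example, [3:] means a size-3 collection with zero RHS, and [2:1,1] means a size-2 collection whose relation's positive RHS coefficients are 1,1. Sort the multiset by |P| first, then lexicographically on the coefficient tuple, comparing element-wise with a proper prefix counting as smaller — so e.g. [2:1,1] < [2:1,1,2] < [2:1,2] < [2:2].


The 12 primitive collections of Σ (r=8, n=3):

  {2,5}:  v_{2} + v_{5} = 0  →  sig = [2:]
  {3,7}:  v_{3} + v_{7} = 0  →  sig = [2:]
  {4,6}:  v_{4} + v_{6} = 0  →  sig = [2:]
  {1,2}:  v_{1} + v_{2} = v_{4} + v_{7}  →  sig = [2:1,1]
  {1,3}:  v_{1} + v_{3} = v_{4} + v_{5}  →  sig = [2:1,1]
  {1,6}:  v_{1} + v_{6} = v_{5} + v_{7}  →  sig = [2:1,1]
  {2,8}:  v_{2} + v_{8} = v_{3} + v_{4}  →  sig = [2:1,1]
  {6,8}:  v_{6} + v_{8} = v_{3} + v_{5}  →  sig = [2:1,1]
  {7,8}:  v_{7} + v_{8} = v_{4} + v_{5}  →  sig = [2:1,1]
  {1,8}:  v_{1} + v_{8} = 2·v_{4} + 2·v_{5}  →  sig = [2:2,2]
  {3,4,5}:  v_{3} + v_{4} + v_{5} = v_{8}  →  sig = [3:1]
  {4,5,7}:  v_{4} + v_{5} + v_{7} = v_{1}  →  sig = [3:1]

Signatures (|P|; sorted positive RHS coefficients), sorted:
[[2:], [2:], [2:], [2:1,1], [2:1,1], [2:1,1], [2:1,1], [2:1,1], [2:1,1], [2:2,2], [3:1], [3:1]]


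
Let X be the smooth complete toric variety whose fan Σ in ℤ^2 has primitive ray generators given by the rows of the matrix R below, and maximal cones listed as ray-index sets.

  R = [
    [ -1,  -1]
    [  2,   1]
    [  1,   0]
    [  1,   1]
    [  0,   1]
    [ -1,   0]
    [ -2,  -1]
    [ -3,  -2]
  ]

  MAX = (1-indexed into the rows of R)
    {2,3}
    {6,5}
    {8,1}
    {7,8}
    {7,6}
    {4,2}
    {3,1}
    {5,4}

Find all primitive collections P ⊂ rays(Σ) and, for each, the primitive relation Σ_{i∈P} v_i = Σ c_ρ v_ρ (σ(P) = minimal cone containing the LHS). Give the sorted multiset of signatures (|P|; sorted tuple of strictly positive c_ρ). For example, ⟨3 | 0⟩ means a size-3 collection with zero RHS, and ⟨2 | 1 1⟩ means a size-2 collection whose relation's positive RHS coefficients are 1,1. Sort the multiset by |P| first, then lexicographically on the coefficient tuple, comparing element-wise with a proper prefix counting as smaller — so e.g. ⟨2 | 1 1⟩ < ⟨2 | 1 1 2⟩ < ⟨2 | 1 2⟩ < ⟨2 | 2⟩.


Minimal non-faces — 20 found among 8 rays, 8 max cones:

  P = {1,4}:  v_{1} + v_{4} = 0  ⇒ sig = ⟨2 | 0⟩
  P = {2,7}:  v_{2} + v_{7} = 0  ⇒ sig = ⟨2 | 0⟩
  P = {3,6}:  v_{3} + v_{6} = 0  ⇒ sig = ⟨2 | 0⟩
  P = {1,2}:  v_{1} + v_{2} = v_{3}  ⇒ sig = ⟨2 | 1⟩
  P = {1,5}:  v_{1} + v_{5} = v_{6}  ⇒ sig = ⟨2 | 1⟩
  P = {1,6}:  v_{1} + v_{6} = v_{7}  ⇒ sig = ⟨2 | 1⟩
  P = {1,7}:  v_{1} + v_{7} = v_{8}  ⇒ sig = ⟨2 | 1⟩
  P = {2,6}:  v_{2} + v_{6} = v_{4}  ⇒ sig = ⟨2 | 1⟩
  P = {2,8}:  v_{2} + v_{8} = v_{1}  ⇒ sig = ⟨2 | 1⟩
  P = {3,4}:  v_{3} + v_{4} = v_{2}  ⇒ sig = ⟨2 | 1⟩
  P = {3,5}:  v_{3} + v_{5} = v_{4}  ⇒ sig = ⟨2 | 1⟩
  P = {3,7}:  v_{3} + v_{7} = v_{1}  ⇒ sig = ⟨2 | 1⟩
  P = {4,6}:  v_{4} + v_{6} = v_{5}  ⇒ sig = ⟨2 | 1⟩
  P = {4,7}:  v_{4} + v_{7} = v_{6}  ⇒ sig = ⟨2 | 1⟩
  P = {4,8}:  v_{4} + v_{8} = v_{7}  ⇒ sig = ⟨2 | 1⟩
  P = {5,8}:  v_{5} + v_{8} = v_{6} + v_{7}  ⇒ sig = ⟨2 | 1 1⟩
  P = {2,5}:  v_{2} + v_{5} = 2·v_{4}  ⇒ sig = ⟨2 | 2⟩
  P = {3,8}:  v_{3} + v_{8} = 2·v_{1}  ⇒ sig = ⟨2 | 2⟩
  P = {5,7}:  v_{5} + v_{7} = 2·v_{6}  ⇒ sig = ⟨2 | 2⟩
  P = {6,8}:  v_{6} + v_{8} = 2·v_{7}  ⇒ sig = ⟨2 | 2⟩

Sorted signature multiset PRS(X):
{ ⟨2 | 0⟩ ×3,  ⟨2 | 1⟩ ×12,  ⟨2 | 1 1⟩,  ⟨2 | 2⟩ ×4 }


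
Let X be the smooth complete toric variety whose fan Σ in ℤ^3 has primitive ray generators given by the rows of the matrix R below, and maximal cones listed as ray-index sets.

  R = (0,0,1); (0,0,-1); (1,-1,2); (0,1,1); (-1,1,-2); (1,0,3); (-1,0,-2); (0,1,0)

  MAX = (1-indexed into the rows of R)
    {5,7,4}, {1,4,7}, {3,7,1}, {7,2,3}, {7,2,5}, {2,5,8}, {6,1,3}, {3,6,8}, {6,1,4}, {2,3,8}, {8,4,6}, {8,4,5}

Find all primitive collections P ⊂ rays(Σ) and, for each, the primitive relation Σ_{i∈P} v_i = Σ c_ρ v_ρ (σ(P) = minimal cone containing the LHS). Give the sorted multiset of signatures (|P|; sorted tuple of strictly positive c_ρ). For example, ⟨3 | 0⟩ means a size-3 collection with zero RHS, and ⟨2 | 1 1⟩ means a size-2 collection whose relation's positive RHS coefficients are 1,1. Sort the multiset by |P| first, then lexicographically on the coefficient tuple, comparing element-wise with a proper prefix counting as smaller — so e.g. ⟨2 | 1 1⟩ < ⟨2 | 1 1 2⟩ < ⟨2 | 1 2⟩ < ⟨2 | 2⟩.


10 minimal non-faces of Δ(Σ) (on 8 rays):

  P = {1,2}:  v_{1} + v_{2} = 0 — sig = ⟨2 | 0⟩
  P = {3,5}:  v_{3} + v_{5} = 0 — sig = ⟨2 | 0⟩
  P = {1,8}:  v_{1} + v_{8} = v_{4} — sig = ⟨2 | 1⟩
  P = {2,4}:  v_{2} + v_{4} = v_{8} — sig = ⟨2 | 1⟩
  P = {3,4}:  v_{3} + v_{4} = v_{6} — sig = ⟨2 | 1⟩
  P = {5,6}:  v_{5} + v_{6} = v_{4} — sig = ⟨2 | 1⟩
  P = {6,7}:  v_{6} + v_{7} = v_{1} — sig = ⟨2 | 1⟩
  P = {7,8}:  v_{7} + v_{8} = v_{5} — sig = ⟨2 | 1⟩
  P = {1,5}:  v_{1} + v_{5} = v_{4} + v_{7} — sig = ⟨2 | 1 1⟩
  P = {2,6}:  v_{2} + v_{6} = v_{3} + v_{8} — sig = ⟨2 | 1 1⟩

Sorted signature multiset PRS(X):
    |P|=2: 10 collections, coeffs (), (), (1), (1), (1), (1), (1), (1), (1,1), (1,1)


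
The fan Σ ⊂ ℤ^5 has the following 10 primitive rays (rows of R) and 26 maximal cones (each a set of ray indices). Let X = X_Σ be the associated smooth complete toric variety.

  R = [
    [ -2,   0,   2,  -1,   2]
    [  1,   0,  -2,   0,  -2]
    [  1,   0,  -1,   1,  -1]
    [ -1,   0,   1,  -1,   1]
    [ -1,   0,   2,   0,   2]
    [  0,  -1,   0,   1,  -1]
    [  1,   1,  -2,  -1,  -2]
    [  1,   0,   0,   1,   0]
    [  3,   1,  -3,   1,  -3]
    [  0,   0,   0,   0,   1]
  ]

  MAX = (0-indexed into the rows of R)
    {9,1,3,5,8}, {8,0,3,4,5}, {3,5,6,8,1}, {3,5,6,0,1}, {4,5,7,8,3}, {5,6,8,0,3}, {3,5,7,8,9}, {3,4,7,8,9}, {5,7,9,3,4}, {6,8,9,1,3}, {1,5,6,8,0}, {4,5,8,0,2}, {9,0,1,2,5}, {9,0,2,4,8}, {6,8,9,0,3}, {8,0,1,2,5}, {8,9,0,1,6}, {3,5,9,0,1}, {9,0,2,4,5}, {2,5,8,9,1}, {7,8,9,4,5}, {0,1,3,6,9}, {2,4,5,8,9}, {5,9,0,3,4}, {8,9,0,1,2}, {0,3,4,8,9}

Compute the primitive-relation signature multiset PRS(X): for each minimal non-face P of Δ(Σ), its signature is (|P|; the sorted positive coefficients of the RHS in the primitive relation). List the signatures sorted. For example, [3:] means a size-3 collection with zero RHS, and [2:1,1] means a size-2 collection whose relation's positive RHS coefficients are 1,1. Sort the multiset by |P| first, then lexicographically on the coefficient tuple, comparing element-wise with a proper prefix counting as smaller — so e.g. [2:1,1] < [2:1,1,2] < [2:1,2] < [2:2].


Primitive collections (12):

  • {1,4}:  v_{1} + v_{4} = 0  →  sig = [2:]
  • {2,3}:  v_{2} + v_{3} = 0  →  sig = [2:]
  • {0,7}:  v_{0} + v_{7} = v_{4}  →  sig = [2:1]
  • {6,7}:  v_{6} + v_{7} = v_{3} + v_{8}  →  sig = [2:1,1]
  • {2,6}:  v_{2} + v_{6} = v_{0} + v_{1} + v_{8}  →  sig = [2:1,1,1]
  • {4,6}:  v_{4} + v_{6} = v_{0} + v_{3} + v_{8}  →  sig = [2:1,1,1]
  • {1,7}:  v_{1} + v_{7} = v_{3} + v_{5} + v_{8} + v_{9}  →  sig = [2:1,1,1,1]
  • {2,7}:  v_{2} + v_{7} = v_{4} + v_{5} + v_{8} + v_{9}  →  sig = [2:1,1,1,1]
  • {5,6,9}:  v_{5} + v_{6} + v_{9} = v_{1}  →  sig = [3:1]
  • {0,1,3,8}:  v_{0} + v_{1} + v_{3} + v_{8} = v_{6}  →  sig = [4:1]
  • {0,5,8,9}:  v_{0} + v_{5} + v_{8} + v_{9} = v_{2}  →  sig = [4:1]
  • {3,4,5,8,9}:  v_{3} + v_{4} + v_{5} + v_{8} + v_{9} = v_{7}  →  sig = [5:1]

Hence PRS(X_Σ) =
{ [2:] ×2,  [2:1],  [2:1,1],  [2:1,1,1] ×2,  [2:1,1,1,1] ×2,  [3:1],  [4:1] ×2,  [5:1] }


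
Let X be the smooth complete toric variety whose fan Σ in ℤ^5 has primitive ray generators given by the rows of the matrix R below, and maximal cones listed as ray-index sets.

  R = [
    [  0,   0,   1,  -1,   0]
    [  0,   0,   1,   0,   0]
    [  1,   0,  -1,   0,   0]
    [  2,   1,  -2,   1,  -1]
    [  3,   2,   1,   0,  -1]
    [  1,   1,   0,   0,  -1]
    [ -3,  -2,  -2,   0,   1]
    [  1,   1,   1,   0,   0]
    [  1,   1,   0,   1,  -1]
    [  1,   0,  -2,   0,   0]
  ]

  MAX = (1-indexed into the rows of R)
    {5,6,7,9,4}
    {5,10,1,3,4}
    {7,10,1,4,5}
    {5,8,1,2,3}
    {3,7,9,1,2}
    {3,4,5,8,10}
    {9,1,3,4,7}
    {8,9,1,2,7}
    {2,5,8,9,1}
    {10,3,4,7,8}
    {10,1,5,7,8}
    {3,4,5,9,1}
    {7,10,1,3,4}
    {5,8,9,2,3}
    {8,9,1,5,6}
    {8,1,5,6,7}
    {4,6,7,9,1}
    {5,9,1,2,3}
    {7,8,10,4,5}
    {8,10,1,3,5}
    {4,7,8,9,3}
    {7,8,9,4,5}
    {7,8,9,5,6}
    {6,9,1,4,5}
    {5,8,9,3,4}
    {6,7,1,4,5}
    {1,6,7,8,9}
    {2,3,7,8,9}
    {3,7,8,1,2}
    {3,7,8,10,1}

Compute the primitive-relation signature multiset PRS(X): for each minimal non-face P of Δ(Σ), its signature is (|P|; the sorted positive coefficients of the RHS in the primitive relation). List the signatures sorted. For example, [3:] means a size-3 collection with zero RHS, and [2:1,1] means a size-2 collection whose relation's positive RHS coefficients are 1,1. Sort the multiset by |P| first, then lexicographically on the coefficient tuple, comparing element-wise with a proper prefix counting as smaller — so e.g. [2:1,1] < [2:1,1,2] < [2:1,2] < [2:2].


Primitive collections (12):

  P = {2,10}:  v_{2} + v_{10} = v_{3}  ⟹  sig = [2:1]
  P = {9,10}:  v_{9} + v_{10} = v_{4}  ⟹  sig = [2:1]
  P = {2,4}:  v_{2} + v_{4} = v_{3} + v_{9}  ⟹  sig = [2:1,1]
  P = {2,6}:  v_{2} + v_{6} = v_{1} + v_{9}  ⟹  sig = [2:1,1]
  P = {3,6}:  v_{3} + v_{6} = v_{1} + v_{4}  ⟹  sig = [2:1,1]
  P = {6,10}:  v_{6} + v_{10} = v_{1} + v_{4} + v_{5} + v_{7}  ⟹  sig = [2:1,1,1,1]
  P = {2,5,7}:  v_{2} + v_{5} + v_{7} = 0  ⟹  sig = [3:]
  P = {3,5,7}:  v_{3} + v_{5} + v_{7} = v_{10}  ⟹  sig = [3:1]
  P = {1,4,8}:  v_{1} + v_{4} + v_{8} = 2·v_{5} + v_{7}  ⟹  sig = [3:1,2]
  P = {4,6,8}:  v_{4} + v_{6} + v_{8} = 3·v_{5} + 2·v_{7} + v_{9}  ⟹  sig = [3:1,2,3]
  P = {1,3,8,9}:  v_{1} + v_{3} + v_{8} + v_{9} = v_{5}  ⟹  sig = [4:1]
  P = {1,5,7,9}:  v_{1} + v_{5} + v_{7} + v_{9} = v_{6}  ⟹  sig = [4:1]

Signatures (|P|; sorted positive RHS coefficients), sorted:
    |P|=2: 6 collections, coeffs (1), (1), (1,1), (1,1), (1,1), (1,1,1,1)
    |P|=3: 4 collections, coeffs (), (1), (1,2), (1,2,3)
    |P|=4: 2 collections, coeffs (1), (1)


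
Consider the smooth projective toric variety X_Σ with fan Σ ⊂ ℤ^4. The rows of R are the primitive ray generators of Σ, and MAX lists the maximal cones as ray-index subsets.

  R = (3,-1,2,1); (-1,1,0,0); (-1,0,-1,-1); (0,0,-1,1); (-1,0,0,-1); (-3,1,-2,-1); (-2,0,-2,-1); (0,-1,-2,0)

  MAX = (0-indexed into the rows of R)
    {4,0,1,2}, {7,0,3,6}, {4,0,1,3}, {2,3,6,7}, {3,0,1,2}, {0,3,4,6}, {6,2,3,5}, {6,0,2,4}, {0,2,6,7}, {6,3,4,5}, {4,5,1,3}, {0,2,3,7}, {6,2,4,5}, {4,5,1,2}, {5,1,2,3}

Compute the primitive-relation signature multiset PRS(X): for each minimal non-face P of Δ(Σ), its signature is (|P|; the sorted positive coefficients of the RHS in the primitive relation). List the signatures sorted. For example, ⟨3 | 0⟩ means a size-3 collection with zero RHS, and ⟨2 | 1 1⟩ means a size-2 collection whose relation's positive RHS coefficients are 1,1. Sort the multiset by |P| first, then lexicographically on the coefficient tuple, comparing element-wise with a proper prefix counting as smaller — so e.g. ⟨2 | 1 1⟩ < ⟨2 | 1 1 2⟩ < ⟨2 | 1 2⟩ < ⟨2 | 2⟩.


Σ has 7 primitive collections:

  {0,5}:  v_{0} + v_{5} = 0  so sig = ⟨2 | 0⟩
  {1,6}:  v_{1} + v_{6} = v_{5}  so sig = ⟨2 | 1⟩
  {1,7}:  v_{1} + v_{7} = v_{2} + v_{3}  so sig = ⟨2 | 1 1⟩
  {5,7}:  v_{5} + v_{7} = v_{2} + v_{3} + v_{6}  so sig = ⟨2 | 1 1 1⟩
  {4,7}:  v_{4} + v_{7} = v_{0} + 2·v_{6}  so sig = ⟨2 | 1 2⟩
  {2,3,4}:  v_{2} + v_{3} + v_{4} = v_{6}  so sig = ⟨3 | 1⟩
  {0,2,3,6}:  v_{0} + v_{2} + v_{3} + v_{6} = v_{7}  so sig = ⟨4 | 1⟩

Hence PRS(X_Σ) =
{ ⟨2 | 0⟩,  ⟨2 | 1⟩,  ⟨2 | 1 1⟩,  ⟨2 | 1 1 1⟩,  ⟨2 | 1 2⟩,  ⟨3 | 1⟩,  ⟨4 | 1⟩ }


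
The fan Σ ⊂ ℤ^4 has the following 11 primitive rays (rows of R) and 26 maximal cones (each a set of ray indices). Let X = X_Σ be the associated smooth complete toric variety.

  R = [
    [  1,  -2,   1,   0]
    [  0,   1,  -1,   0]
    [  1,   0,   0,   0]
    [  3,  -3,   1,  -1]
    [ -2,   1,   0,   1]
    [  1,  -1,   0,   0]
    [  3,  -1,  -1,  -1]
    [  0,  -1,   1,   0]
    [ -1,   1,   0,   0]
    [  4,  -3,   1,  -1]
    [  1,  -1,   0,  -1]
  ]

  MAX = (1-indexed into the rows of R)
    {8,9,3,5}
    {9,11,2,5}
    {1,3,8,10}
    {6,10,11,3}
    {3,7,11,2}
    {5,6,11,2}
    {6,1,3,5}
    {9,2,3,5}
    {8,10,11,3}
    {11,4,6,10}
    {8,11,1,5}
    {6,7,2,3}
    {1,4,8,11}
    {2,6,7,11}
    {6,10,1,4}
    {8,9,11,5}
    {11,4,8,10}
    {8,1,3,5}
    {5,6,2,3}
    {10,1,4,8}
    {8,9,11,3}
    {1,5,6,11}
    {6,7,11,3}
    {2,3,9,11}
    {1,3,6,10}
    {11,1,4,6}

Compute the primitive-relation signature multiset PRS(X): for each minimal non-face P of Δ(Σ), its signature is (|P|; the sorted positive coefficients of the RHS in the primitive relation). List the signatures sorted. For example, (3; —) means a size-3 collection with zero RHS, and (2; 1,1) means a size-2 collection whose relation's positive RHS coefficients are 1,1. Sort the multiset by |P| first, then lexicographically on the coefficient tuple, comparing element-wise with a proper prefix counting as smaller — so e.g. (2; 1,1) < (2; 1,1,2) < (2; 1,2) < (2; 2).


Primitive collections (22):

  {2,8}:  v_{2} + v_{8} = 0 — sig = (2; —)
  {6,9}:  v_{6} + v_{9} = 0 — sig = (2; —)
  {1,2}:  v_{1} + v_{2} = v_{6} — sig = (2; 1)
  {1,9}:  v_{1} + v_{9} = v_{8} — sig = (2; 1)
  {3,4}:  v_{3} + v_{4} = v_{10} — sig = (2; 1)
  {4,5}:  v_{4} + v_{5} = v_{1} — sig = (2; 1)
  {6,8}:  v_{6} + v_{8} = v_{1} — sig = (2; 1)
  {5,7}:  v_{5} + v_{7} = v_{2} + v_{6} — sig = (2; 1,1)
  {5,10}:  v_{5} + v_{10} = v_{1} + v_{3} — sig = (2; 1,1)
  {2,4}:  v_{2} + v_{4} = v_{3} + v_{6} + v_{11} — sig = (2; 1,1,1)
  {4,9}:  v_{4} + v_{9} = v_{3} + v_{8} + v_{11} — sig = (2; 1,1,1)
  {7,8}:  v_{7} + v_{8} = v_{3} + v_{6} + v_{11} — sig = (2; 1,1,1)
  {7,9}:  v_{7} + v_{9} = v_{2} + v_{3} + v_{11} — sig = (2; 1,1,1)
  {1,7}:  v_{1} + v_{7} = v_{3} + 2·v_{6} + v_{11} — sig = (2; 1,1,2)
  {2,10}:  v_{2} + v_{10} = 2·v_{3} + v_{6} + v_{11} — sig = (2; 1,1,2)
  {9,10}:  v_{9} + v_{10} = 2·v_{3} + v_{8} + v_{11} — sig = (2; 1,1,2)
  {4,7}:  v_{4} + v_{7} = 2·v_{3} + 2·v_{6} + 2·v_{11} — sig = (2; 2,2,2)
  {7,10}:  v_{7} + v_{10} = 3·v_{3} + 2·v_{6} + 2·v_{11} — sig = (2; 2,2,3)
  {3,5,11}:  v_{3} + v_{5} + v_{11} = 0 — sig = (3; —)
  {1,3,11}:  v_{1} + v_{3} + v_{11} = v_{4} — sig = (3; 1)
  {1,10,11}:  v_{1} + v_{10} + v_{11} = 2·v_{4} — sig = (3; 2)
  {2,3,6,11}:  v_{2} + v_{3} + v_{6} + v_{11} = v_{7} — sig = (4; 1)

so the primitive-relation signature multiset is
    (2; —)
    (2; —)
    (2; 1)
    (2; 1)
    (2; 1)
    (2; 1)
    (2; 1)
    (2; 1,1)
    (2; 1,1)
    (2; 1,1,1)
    (2; 1,1,1)
    (2; 1,1,1)
    (2; 1,1,1)
    (2; 1,1,2)
    (2; 1,1,2)
    (2; 1,1,2)
    (2; 2,2,2)
    (2; 2,2,3)
    (3; —)
    (3; 1)
    (3; 2)
    (4; 1)


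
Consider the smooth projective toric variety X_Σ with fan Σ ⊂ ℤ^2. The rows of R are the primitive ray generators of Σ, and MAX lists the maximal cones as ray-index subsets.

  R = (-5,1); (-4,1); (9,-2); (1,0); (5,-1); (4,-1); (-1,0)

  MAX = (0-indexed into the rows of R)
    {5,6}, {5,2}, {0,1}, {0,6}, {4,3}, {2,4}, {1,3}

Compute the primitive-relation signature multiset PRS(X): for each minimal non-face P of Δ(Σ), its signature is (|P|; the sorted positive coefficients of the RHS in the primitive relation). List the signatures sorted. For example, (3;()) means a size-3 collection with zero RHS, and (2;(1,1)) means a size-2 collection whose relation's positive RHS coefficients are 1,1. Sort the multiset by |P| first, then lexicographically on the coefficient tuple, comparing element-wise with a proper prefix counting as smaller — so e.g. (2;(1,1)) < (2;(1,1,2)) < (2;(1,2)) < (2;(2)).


Δ(Σ) — 7 vertices, 14 min non-faces:

  P = {0,4}:  v_{0} + v_{4} = 0  so sig = (2;())
  P = {1,5}:  v_{1} + v_{5} = 0  so sig = (2;())
  P = {3,6}:  v_{3} + v_{6} = 0  so sig = (2;())
  P = {0,2}:  v_{0} + v_{2} = v_{5}  so sig = (2;(1))
  P = {0,3}:  v_{0} + v_{3} = v_{1}  so sig = (2;(1))
  P = {0,5}:  v_{0} + v_{5} = v_{6}  so sig = (2;(1))
  P = {1,2}:  v_{1} + v_{2} = v_{4}  so sig = (2;(1))
  P = {1,4}:  v_{1} + v_{4} = v_{3}  so sig = (2;(1))
  P = {1,6}:  v_{1} + v_{6} = v_{0}  so sig = (2;(1))
  P = {3,5}:  v_{3} + v_{5} = v_{4}  so sig = (2;(1))
  P = {4,5}:  v_{4} + v_{5} = v_{2}  so sig = (2;(1))
  P = {4,6}:  v_{4} + v_{6} = v_{5}  so sig = (2;(1))
  P = {2,3}:  v_{2} + v_{3} = 2·v_{4}  so sig = (2;(2))
  P = {2,6}:  v_{2} + v_{6} = 2·v_{5}  so sig = (2;(2))

Sorted signature multiset PRS(X):
{ (2;()) ×3,  (2;(1)) ×9,  (2;(2)) ×2 }
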